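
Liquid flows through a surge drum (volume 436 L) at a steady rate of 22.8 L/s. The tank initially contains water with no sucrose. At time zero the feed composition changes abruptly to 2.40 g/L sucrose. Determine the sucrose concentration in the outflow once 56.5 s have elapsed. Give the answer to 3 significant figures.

2.27 g/L

Species balance on the tank: V dC/dt = Q(C_in − C).
Rewrite as dC/dt + C/τ = C_in/τ, τ = V/Q = 19.123 s.
Solution: C(t) = C_in + (C₀ − C_in) e^(−t/τ).
C(56.5) = 2.40 + (0 − 2.40)·e^(−56.5/19.123) = 2.40 + (-2.4000)·0.052100 = 2.2750 g/L.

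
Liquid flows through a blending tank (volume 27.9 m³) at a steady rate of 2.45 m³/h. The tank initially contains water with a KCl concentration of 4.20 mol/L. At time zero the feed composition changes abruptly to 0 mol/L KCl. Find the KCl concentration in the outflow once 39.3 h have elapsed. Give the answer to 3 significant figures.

Unsteady species balance (constant V, well mixed): V dC/dt = Q(C_in − C).
So dC/dt = (C_in − C)/τ with τ = V/Q = 27.9/2.45 = 11.388 h.
This is linear first-order; C(t) = C_in + (C₀ − C_in) e^(−t/τ).
C(39.3) = 0 + (4.20 − 0)·e^(−39.3/11.388) = 0 + (4.2000)·0.031712 = 0.13319 mol/L.

0.133 mol/L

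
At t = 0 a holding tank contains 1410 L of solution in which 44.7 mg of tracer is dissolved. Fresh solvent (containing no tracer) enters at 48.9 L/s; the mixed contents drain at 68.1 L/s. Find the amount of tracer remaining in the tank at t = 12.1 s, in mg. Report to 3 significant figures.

23.6 mg

Let m(t) be the amount of tracer. Volume: V(t) = V₀ + (Q_in − Q_out) t = 1410 − 19.200 t; V(12.1) = 1177.7 L.
Species balance (pure solvent in): dm/dt = −Q_out · m/V(t).
dm/m = −Q_out dt/(V₀ − 19.200 t); integrating gives ln(m/m₀) = −(Q_out/(Q_in−Q_out)) ln(V/V₀).
m = m₀ (V₀/V)^(Q_out/(Q_in−Q_out)) = 44.7 × (1410/1177.7)^(-3.5469) = 23.603 mg.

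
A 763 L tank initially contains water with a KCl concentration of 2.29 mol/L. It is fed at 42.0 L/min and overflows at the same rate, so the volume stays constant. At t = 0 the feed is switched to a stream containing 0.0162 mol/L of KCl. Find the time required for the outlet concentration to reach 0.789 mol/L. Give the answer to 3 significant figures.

19.6 min

Transient balance on the dissolved component: V dC/dt = Q(C_in − C), so τ = V/Q = 18.167 min.
C(t) = C_in + (C₀ − C_in) e^(−t/τ). Set C = 0.789 and solve for t:
e^(−t/τ) = (C − C_in)/(C₀ − C_in) = (0.789 − 0.0162)/(2.29 − 0.0162) = 0.33987
t = −τ ln(…) = 18.167 × 1.0792 = 19.605 min.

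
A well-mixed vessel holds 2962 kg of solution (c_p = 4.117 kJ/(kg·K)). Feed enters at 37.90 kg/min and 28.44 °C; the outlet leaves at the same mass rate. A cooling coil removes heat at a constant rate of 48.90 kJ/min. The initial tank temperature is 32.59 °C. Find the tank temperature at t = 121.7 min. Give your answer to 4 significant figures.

M c_p dT/dt = ṁ c_p (T_in − T) − Q̇.
τ = M/ṁ = 78.1530 min; T_ss = T_in − Q̇/(ṁ c_p) = 28.44 − 48.90/(37.90·4.117) = 28.1266 °C.
This is linear first-order; T(t) = T_ss + (T₀ − T_ss) e^(−t/τ).
T(121.7) = 28.1266 + (4.46339)·e^(−121.7/78.1530) = 28.1266 + (4.46339)·0.210725 = 29.0672 °C.

29.07 °C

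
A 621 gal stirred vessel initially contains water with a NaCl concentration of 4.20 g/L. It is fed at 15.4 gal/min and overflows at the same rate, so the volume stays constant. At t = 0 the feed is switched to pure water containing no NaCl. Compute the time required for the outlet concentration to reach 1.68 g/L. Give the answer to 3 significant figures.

Species balance: V dC/dt = Q(C_in − C) ⇒ τ = V/Q = 40.325 min.
C(t) = C_in + (C₀ − C_in) e^(−t/τ). Set C = 1.68 and solve for t:
e^(−t/τ) = (C − C_in)/(C₀ − C_in) = (1.68 − 0)/(4.20 − 0) = 0.40000
t = −τ ln(…) = 40.325 × 0.91629 = 36.949 min.

36.9 min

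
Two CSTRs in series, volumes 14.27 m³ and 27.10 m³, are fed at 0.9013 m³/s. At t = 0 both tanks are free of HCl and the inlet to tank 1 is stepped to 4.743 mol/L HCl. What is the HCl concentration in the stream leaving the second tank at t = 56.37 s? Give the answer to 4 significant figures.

3.356 mol/L

Time constants: τᵢ = Vᵢ/Q for each well-mixed tank.
τ₁ = 14.27/0.9013 = 15.8327 s; τ₂ = 27.10/0.9013 = 30.0677 s.
Tank 1: C₁ = C_in(1 − e^(−t/τ₁)). Tank 2 (τ₁ ≠ τ₂): C₂ = C_in[1 − (τ₁ e^(−t/τ₁) − τ₂ e^(−t/τ₂))/(τ₁ − τ₂)].
At t = 56.37: e^(−t/τ₁) = 0.0284287, e^(−t/τ₂) = 0.153390.
C₂ = 4.743·[1 − (15.8327·0.0284287 − 30.0677·0.153390)/(-14.2350)] = 4.743·0.707623 = 3.35626 mol/L.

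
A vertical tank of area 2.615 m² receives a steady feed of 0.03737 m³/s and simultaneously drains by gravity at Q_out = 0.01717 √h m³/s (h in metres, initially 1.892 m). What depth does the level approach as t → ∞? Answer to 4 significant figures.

4.737 m

A dh/dt = Q_in − 0.01717 √h. Steady state requires inflow = outflow:
Q_in = 0.01717 √h_ss ⇒ √h_ss = 0.03737/0.01717 = 2.17647.
h_ss = 2.17647² = 4.73702 m. (Since h₀ = 1.892 m < h_ss, the level will rise toward this value.)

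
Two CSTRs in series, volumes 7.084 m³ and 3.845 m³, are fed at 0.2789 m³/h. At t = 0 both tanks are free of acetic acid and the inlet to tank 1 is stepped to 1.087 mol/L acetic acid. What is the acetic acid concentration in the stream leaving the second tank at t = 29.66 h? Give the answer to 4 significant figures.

Each tank obeys Vᵢ dCᵢ/dt = Q(Cᵢ₋₁ − Cᵢ), so τᵢ = Vᵢ/Q.
τ₁ = 7.084/0.2789 = 25.3998 h; τ₂ = 3.845/0.2789 = 13.7863 h.
Solving the cascade with C₁(0)=C₂(0)=0 gives C₂(t) = C_in[1 − (τ₁ e^(−t/τ₁) − τ₂ e^(−t/τ₂))/(τ₁ − τ₂)].
At t = 29.66: e^(−t/τ₁) = 0.311073, e^(−t/τ₂) = 0.116320.
C₂ = 1.087·[1 − (25.3998·0.311073 − 13.7863·0.116320)/(11.6135)] = 1.087·0.457736 = 0.497559 mol/L.

0.4976 mol/L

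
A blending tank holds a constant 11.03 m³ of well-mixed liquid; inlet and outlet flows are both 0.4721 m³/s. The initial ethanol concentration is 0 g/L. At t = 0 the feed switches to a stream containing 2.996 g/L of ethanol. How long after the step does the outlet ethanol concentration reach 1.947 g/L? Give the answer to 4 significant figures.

Unsteady species balance (constant V, well mixed): V dC/dt = Q(C_in − C), so τ = V/Q = 23.3637 s.
C(t) = C_in + (C₀ − C_in) e^(−t/τ). Set C = 1.947 and solve for t:
e^(−t/τ) = (C − C_in)/(C₀ − C_in) = (1.947 − 2.996)/(0 − 2.996) = 0.350134
t = −τ ln(…) = 23.3637 × 1.04944 = 24.5188 s.

24.52 s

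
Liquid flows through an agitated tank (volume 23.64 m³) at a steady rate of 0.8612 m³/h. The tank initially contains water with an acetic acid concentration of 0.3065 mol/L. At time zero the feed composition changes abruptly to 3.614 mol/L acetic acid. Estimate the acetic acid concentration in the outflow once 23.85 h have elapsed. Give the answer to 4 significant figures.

2.227 mol/L

Transient balance on the dissolved component: V dC/dt = Q(C_in − C).
Rewrite as dC/dt + C/τ = C_in/τ, τ = V/Q = 27.4501 h.
C approaches C_in exponentially: C(t) = C_in + (C₀ − C_in) e^(−t/τ).
C(23.85) = 3.614 + (0.3065 − 3.614)·e^(−23.85/27.4501) = 3.614 + (-3.30750)·0.419434 = 2.22672 mol/L.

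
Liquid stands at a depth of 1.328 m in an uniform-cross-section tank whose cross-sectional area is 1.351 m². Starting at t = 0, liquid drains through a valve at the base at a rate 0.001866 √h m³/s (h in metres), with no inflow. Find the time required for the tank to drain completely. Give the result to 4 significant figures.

1669 s

With no inflow, A dh/dt = −0.001866 √h.
∫ h^(−1/2) dh = −(0.001866/A) ∫ dt, giving 2√h = 2√h₀ − (0.001866/A) t.
Set h = 0: 2√h₀ = (0.001866/A) t_empty ⇒ t_empty = 2A√h₀/0.001866.
t_empty = 2·1.351·√1.328/0.001866 = 2.70200·1.15239/0.001866 = 1668.68 s.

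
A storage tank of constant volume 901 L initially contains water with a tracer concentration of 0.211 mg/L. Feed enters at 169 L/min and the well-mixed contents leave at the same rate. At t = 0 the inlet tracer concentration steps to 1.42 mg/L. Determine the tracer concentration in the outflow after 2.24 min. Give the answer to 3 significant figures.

Mass balance on the solute (V constant): V dC/dt = Q(C_in − C).
So dC/dt = (C_in − C)/τ with τ = V/Q = 901/169 = 5.3314 min.
Solution: C(t) = C_in + (C₀ − C_in) e^(−t/τ).
C(2.24) = 1.42 + (0.211 − 1.42)·e^(−2.24/5.3314) = 1.42 + (-1.2090)·0.65694 = 0.62575 mg/L.

0.626 mg/L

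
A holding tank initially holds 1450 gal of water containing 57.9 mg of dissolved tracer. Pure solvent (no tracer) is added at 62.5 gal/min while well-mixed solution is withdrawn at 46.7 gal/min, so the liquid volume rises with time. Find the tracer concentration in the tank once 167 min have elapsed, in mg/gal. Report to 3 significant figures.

Let m(t) be the amount of tracer. Volume: V(t) = V₀ + (Q_in − Q_out) t = 1450 + 15.800 t; V(167) = 4088.6 gal.
Solute balance: dm/dt = 0 − Q_out C = −Q_out m/V(t).
Separate: dm/m = −Q_out dt/V(t) ⇒ ln(m/m₀) = −(Q_out/(Q_in−Q_out)) ln(V/V₀).
m = m₀ (V₀/V)^(Q_out/(Q_in−Q_out)) = 57.9 × (1450/4088.6)^(2.9557) = 2.7040 mg.
C = m/V = 2.7040/4088.6 = 0.00066135 mg/gal.

0.000661 mg/gal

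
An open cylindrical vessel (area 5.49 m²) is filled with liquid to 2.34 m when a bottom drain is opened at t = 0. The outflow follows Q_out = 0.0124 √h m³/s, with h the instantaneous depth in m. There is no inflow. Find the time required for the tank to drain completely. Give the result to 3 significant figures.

1350 s

Mass balance (ρ constant): A dh/dt = −0.0124 √h.
∫ h^(−1/2) dh = −(0.0124/A) ∫ dt, giving 2√h = 2√h₀ − (0.0124/A) t.
Set h = 0: 2√h₀ = (0.0124/A) t_empty ⇒ t_empty = 2A√h₀/0.0124.
t_empty = 2·5.49·√2.34/0.0124 = 10.980·1.5297/0.0124 = 1354.5 s.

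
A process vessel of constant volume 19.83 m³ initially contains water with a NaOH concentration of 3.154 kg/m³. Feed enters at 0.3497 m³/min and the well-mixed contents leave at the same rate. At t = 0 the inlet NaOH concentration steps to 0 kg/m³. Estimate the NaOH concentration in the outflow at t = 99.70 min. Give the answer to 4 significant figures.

Species balance on the tank: V dC/dt = Q(C_in − C).
So dC/dt = (C_in − C)/τ with τ = V/Q = 19.83/0.3497 = 56.7057 min.
Integrating: C(t) = C_in + (C₀ − C_in) e^(−t/τ).
C(99.70) = 0 + (3.154 − 0)·e^(−99.70/56.7057) = 0 + (3.15400)·0.172355 = 0.543608 kg/m³.

0.5436 kg/m³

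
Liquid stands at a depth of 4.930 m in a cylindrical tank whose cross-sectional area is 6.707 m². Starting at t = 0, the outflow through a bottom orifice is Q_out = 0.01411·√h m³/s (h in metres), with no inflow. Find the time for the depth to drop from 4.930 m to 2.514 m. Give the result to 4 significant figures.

603.5 s

Unsteady balance on liquid volume: A dh/dt = −0.01411 √h.
This is separable: 2 d(√h)/dt = −0.01411/A, so √h = √h₀ − (0.01411/(2A)) t.
t = 2A(√h₀ − √h)/0.01411 = 2·6.707·(√4.930 − √2.514)/0.01411
  = 13.4140 × (2.22036 − 1.58556) / 0.01411 = 603.488 s.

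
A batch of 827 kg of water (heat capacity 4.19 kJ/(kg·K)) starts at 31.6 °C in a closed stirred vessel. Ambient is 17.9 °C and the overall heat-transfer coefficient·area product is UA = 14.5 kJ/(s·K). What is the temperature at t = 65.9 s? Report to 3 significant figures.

Lumped-capacitance energy balance: M c_p dT/dt = UA(T_amb − T).
dT/dt = (T_ss − T)/τ with T_ss = T_amb = 17.900 °C, τ = M c_p/UA = 827·4.19/14.5 = 238.97 s.
This is linear first-order; T(t) = T_ss + (T₀ − T_ss) e^(−t/τ).
T(65.9) = 17.900 + (13.700)·0.75899 = 28.298 °C.

28.3 °C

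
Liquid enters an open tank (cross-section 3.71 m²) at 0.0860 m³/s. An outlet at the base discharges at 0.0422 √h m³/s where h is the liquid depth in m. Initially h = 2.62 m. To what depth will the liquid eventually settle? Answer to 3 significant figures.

A dh/dt = Q_in − 0.0422 √h. Steady state requires inflow = outflow:
Q_in = 0.0422 √h_ss ⇒ √h_ss = 0.0860/0.0422 = 2.0379.
h_ss = 2.0379² = 4.1531 m. (Since h₀ = 2.62 m < h_ss, the level will rise toward this value.)

4.15 m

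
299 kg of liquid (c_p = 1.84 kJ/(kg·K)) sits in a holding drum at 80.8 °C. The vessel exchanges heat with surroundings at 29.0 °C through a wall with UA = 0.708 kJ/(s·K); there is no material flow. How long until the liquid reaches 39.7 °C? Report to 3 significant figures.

1230 s

Unsteady energy balance on the tank contents: M c_p dT/dt = −UA(T − T_amb).
τ = M c_p/UA = 777.06 s; T_ss = T_amb = 29.000 °C.
T(t) = T_ss + (T₀ − T_ss)e^(−t/τ); set T = 39.7:
t = −τ ln[(T − T_ss)/(T₀ − T_ss)] = −777.06 · ln(0.20656) = 1225.5 s.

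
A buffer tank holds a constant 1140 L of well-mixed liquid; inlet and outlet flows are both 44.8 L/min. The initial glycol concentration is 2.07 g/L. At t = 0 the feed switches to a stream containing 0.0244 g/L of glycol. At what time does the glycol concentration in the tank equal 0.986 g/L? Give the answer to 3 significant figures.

Species balance: V dC/dt = Q(C_in − C) ⇒ τ = V/Q = 25.446 min.
C(t) = C_in + (C₀ − C_in) e^(−t/τ). Set C = 0.986 and solve for t:
e^(−t/τ) = (C − C_in)/(C₀ − C_in) = (0.986 − 0.0244)/(2.07 − 0.0244) = 0.47008
t = −τ ln(…) = 25.446 × 0.75485 = 19.208 min.

19.2 min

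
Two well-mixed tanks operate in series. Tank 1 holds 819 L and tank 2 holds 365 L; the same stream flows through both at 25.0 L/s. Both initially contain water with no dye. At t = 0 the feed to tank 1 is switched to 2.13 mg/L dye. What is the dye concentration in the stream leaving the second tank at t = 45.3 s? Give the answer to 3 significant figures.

1.24 mg/L

Time constants: τᵢ = Vᵢ/Q for each well-mixed tank.
τ₁ = 819/25.0 = 32.760 s; τ₂ = 365/25.0 = 14.600 s.
Solving the cascade with C₁(0)=C₂(0)=0 gives C₂(t) = C_in[1 − (τ₁ e^(−t/τ₁) − τ₂ e^(−t/τ₂))/(τ₁ − τ₂)].
At t = 45.3: e^(−t/τ₁) = 0.25088, e^(−t/τ₂) = 0.044926.
C₂ = 2.13·[1 − (32.760·0.25088 − 14.600·0.044926)/(18.160)] = 2.13·0.58354 = 1.2429 mg/L.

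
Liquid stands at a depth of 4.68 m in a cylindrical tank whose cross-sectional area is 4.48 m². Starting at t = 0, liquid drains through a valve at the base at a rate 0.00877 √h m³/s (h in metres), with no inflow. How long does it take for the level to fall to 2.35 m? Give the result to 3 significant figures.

Unsteady balance on liquid volume: A dh/dt = −0.00877 √h.
Separate and integrate: 2(√h − √h₀) = −(0.00877/A) t.
t = 2A(√h₀ − √h)/0.00877 = 2·4.48·(√4.68 − √2.35)/0.00877
  = 8.9600 × (2.1633 − 1.5330) / 0.00877 = 644.02 s.

644 s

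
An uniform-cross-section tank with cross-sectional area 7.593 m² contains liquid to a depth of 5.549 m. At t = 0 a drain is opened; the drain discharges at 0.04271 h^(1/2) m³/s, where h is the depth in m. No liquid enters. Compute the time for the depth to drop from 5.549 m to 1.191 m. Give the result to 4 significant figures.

Volume balance on the tank: A dh/dt = −0.04271 √h.
This is separable: 2 d(√h)/dt = −0.04271/A, so √h = √h₀ − (0.04271/(2A)) t.
t = 2A(√h₀ − √h)/0.04271 = 2·7.593·(√5.549 − √1.191)/0.04271
  = 15.1860 × (2.35563 − 1.09133) / 0.04271 = 449.536 s.

449.5 s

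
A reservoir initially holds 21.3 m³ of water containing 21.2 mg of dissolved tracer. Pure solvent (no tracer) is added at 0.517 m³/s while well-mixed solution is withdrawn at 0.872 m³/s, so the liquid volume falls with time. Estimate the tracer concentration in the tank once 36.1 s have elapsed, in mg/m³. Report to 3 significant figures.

0.260 mg/m³

Let m(t) be the amount of tracer. Volume: V(t) = V₀ + (Q_in − Q_out) t = 21.3 − 0.35500 t; V(36.1) = 8.4845 m³.
No tracer enters, so dm/dt = −Q_out · (m/V).
Separate: dm/m = −Q_out dt/V(t) ⇒ ln(m/m₀) = −(Q_out/(Q_in−Q_out)) ln(V/V₀).
m = m₀ (V₀/V)^(Q_out/(Q_in−Q_out)) = 21.2 × (21.3/8.4845)^(-2.4563) = 2.2101 mg.
C = m/V = 2.2101/8.4845 = 0.26048 mg/m³.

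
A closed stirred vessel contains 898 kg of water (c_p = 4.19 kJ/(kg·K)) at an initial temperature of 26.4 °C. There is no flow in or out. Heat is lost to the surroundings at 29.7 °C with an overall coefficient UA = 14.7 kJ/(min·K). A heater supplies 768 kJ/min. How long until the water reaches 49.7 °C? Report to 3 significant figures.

M c_p dT/dt = −UA(T − T_amb) + Q̇.
τ = M c_p/UA = 255.96 min; T_ss = T_amb + Q̇/UA = 29.7 + 768/14.7 = 81.945 °C.
T(t) = T_ss + (T₀ − T_ss)e^(−t/τ); set T = 49.7:
t = −τ ln[(T − T_ss)/(T₀ − T_ss)] = −255.96 · ln(0.58052) = 139.20 min.

139 min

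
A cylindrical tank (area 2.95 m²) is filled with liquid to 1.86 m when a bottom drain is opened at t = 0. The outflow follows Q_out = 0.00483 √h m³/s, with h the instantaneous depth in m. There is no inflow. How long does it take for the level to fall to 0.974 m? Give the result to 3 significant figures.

A dh/dt = −Q_out = −0.00483 √h.
Separate and integrate: 2(√h − √h₀) = −(0.00483/A) t.
t = 2A(√h₀ − √h)/0.00483 = 2·2.95·(√1.86 − √0.974)/0.00483
  = 5.9000 × (1.3638 − 0.98691) / 0.00483 = 460.40 s.

460 s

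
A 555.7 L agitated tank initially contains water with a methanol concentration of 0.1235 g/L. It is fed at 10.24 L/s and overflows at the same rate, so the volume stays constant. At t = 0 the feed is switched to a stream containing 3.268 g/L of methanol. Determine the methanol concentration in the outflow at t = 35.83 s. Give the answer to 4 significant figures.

1.643 g/L

Species balance on the tank: V dC/dt = Q(C_in − C).
Rewrite as dC/dt + C/τ = C_in/τ, τ = V/Q = 54.2676 s.
This is linear first-order; C(t) = C_in + (C₀ − C_in) e^(−t/τ).
C(35.83) = 3.268 + (0.1235 − 3.268)·e^(−35.83/54.2676) = 3.268 + (-3.14450)·0.516724 = 1.64316 g/L.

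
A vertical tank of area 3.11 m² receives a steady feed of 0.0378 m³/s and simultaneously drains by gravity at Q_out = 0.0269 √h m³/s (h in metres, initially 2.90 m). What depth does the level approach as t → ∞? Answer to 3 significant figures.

1.97 m

Level balance: A dh/dt = 0.0378 − 0.0269 √h. Setting dh/dt = 0:
Q_in = 0.0269 √h_ss ⇒ √h_ss = 0.0378/0.0269 = 1.4052.
h_ss = 1.4052² = 1.9746 m. (Since h₀ = 2.90 m > h_ss, the level will fall toward this value.)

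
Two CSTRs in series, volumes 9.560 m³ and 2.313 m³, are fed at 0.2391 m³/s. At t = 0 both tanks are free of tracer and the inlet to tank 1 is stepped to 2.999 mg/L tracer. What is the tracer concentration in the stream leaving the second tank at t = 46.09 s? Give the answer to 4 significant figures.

Each tank obeys Vᵢ dCᵢ/dt = Q(Cᵢ₋₁ − Cᵢ), so τᵢ = Vᵢ/Q.
τ₁ = 9.560/0.2391 = 39.9833 s; τ₂ = 2.313/0.2391 = 9.67378 s.
Tank 1: C₁ = C_in(1 − e^(−t/τ₁)). Tank 2 (τ₁ ≠ τ₂): C₂ = C_in[1 − (τ₁ e^(−t/τ₁) − τ₂ e^(−t/τ₂))/(τ₁ − τ₂)].
At t = 46.09: e^(−t/τ₁) = 0.315773, e^(−t/τ₂) = 0.00852778.
C₂ = 2.999·[1 − (39.9833·0.315773 − 9.67378·0.00852778)/(30.3095)] = 2.999·0.586165 = 1.75791 mg/L.

1.758 mg/L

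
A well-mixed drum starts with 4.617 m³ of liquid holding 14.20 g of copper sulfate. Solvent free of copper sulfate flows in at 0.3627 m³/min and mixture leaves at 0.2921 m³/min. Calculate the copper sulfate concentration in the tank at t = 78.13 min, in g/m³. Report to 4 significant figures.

0.05422 g/m³

Total volume: dV/dt = Q_in − Q_out = 0.0706000 m³/min, so V(t) = 4.617 + 0.0706000 t and V(78.13) = 10.1330 m³.
No copper sulfate enters, so dm/dt = −Q_out · (m/V).
Separate: dm/m = −Q_out dt/V(t) ⇒ ln(m/m₀) = −(Q_out/(Q_in−Q_out)) ln(V/V₀).
m = m₀ (V₀/V)^(Q_out/(Q_in−Q_out)) = 14.20 × (4.617/10.1330)^(4.13739) = 0.549384 g.
C = m/V = 0.549384/10.1330 = 0.0542175 g/m³.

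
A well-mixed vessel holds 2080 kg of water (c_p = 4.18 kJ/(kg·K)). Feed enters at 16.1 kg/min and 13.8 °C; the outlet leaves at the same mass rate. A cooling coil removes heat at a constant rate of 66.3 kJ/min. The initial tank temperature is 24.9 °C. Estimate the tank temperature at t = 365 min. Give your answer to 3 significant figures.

Heat balance on the well-mixed liquid: M c_p dT/dt = ṁ c_p (T_in − T) − 66.3.
Rearrange: dT/dt = (T_ss − T)/τ with τ = M/ṁ = 129.19 min and T_ss = T_in − Q̇/(ṁ c_p) = 12.815 °C.
Solution: T(t) = T_ss + (T₀ − T_ss) e^(−t/τ).
T(365) = 12.815 + (12.085)·e^(−365/129.19) = 12.815 + (12.085)·0.059294 = 13.531 °C.

13.5 °C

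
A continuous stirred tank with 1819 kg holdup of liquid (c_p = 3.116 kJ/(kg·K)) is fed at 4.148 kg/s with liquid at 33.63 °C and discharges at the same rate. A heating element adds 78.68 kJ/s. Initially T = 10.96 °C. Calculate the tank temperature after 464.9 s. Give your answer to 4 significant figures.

29.76 °C

M c_p dT/dt = ṁ c_p (T_in − T) + Q̇.
τ = M/ṁ = 438.525 s; T_ss = T_in + Q̇/(ṁ c_p) = 33.63 + 78.68/(4.148·3.116) = 39.7173 °C.
T approaches T_ss exponentially: T(t) = T_ss + (T₀ − T_ss) e^(−t/τ).
T(464.9) = 39.7173 + (-28.7573)·e^(−464.9/438.525) = 39.7173 + (-28.7573)·0.346405 = 29.7557 °C.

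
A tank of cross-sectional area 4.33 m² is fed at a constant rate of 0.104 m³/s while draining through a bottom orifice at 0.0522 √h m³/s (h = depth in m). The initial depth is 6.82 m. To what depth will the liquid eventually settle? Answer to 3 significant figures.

Mass balance (ρ constant): A dh/dt = Q_in − 0.0522 √h. At steady state dh/dt = 0:
Q_in = 0.0522 √h_ss ⇒ √h_ss = 0.104/0.0522 = 1.9923.
h_ss = 1.9923² = 3.9694 m. (Since h₀ = 6.82 m > h_ss, the level will fall toward this value.)

3.97 m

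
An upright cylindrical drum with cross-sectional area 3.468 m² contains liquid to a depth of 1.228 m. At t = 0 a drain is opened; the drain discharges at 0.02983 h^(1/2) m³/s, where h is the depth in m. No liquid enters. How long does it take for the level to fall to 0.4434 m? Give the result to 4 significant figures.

Mass balance (ρ constant): A dh/dt = −0.02983 √h.
This is separable: 2 d(√h)/dt = −0.02983/A, so √h = √h₀ − (0.02983/(2A)) t.
t = 2A(√h₀ − √h)/0.02983 = 2·3.468·(√1.228 − √0.4434)/0.02983
  = 6.93600 × (1.10815 − 0.665883) / 0.02983 = 102.835 s.

102.8 s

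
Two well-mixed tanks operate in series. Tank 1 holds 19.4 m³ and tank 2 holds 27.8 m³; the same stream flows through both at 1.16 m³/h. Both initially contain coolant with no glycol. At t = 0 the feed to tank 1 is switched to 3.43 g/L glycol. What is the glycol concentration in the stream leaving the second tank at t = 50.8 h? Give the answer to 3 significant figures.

2.45 g/L

Each tank obeys Vᵢ dCᵢ/dt = Q(Cᵢ₋₁ − Cᵢ), so τᵢ = Vᵢ/Q.
τ₁ = 19.4/1.16 = 16.724 h; τ₂ = 27.8/1.16 = 23.966 h.
Tank 1: C₁ = C_in(1 − e^(−t/τ₁)). Tank 2 (τ₁ ≠ τ₂): C₂ = C_in[1 − (τ₁ e^(−t/τ₁) − τ₂ e^(−t/τ₂))/(τ₁ − τ₂)].
At t = 50.8: e^(−t/τ₁) = 0.047953, e^(−t/τ₂) = 0.12007.
C₂ = 3.43·[1 − (16.724·0.047953 − 23.966·0.12007)/(-7.2414)] = 3.43·0.71339 = 2.4469 g/L.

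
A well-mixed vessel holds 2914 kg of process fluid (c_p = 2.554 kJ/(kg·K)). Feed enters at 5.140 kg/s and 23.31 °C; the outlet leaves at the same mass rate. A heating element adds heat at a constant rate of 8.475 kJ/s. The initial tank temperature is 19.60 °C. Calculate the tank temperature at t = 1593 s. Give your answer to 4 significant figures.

Heat balance on the well-mixed liquid: M c_p dT/dt = ṁ c_p (T_in − T) + 8.475.
Rearrange: dT/dt = (T_ss − T)/τ with τ = M/ṁ = 566.926 s and T_ss = T_in + Q̇/(ṁ c_p) = 23.9556 °C.
T approaches T_ss exponentially: T(t) = T_ss + (T₀ − T_ss) e^(−t/τ).
T(1593) = 23.9556 + (-4.35559)·e^(−1593/566.926) = 23.9556 + (-4.35559)·0.0602116 = 23.6933 °C.

23.69 °C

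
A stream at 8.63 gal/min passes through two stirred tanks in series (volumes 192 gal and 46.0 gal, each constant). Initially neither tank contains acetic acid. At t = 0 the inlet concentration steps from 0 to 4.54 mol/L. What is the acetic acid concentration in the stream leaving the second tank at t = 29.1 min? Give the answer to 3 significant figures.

2.93 mol/L

Time constants: τᵢ = Vᵢ/Q for each well-mixed tank.
τ₁ = 192/8.63 = 22.248 min; τ₂ = 46.0/8.63 = 5.3302 min.
Solving the cascade with C₁(0)=C₂(0)=0 gives C₂(t) = C_in[1 − (τ₁ e^(−t/τ₁) − τ₂ e^(−t/τ₂))/(τ₁ − τ₂)].
At t = 29.1: e^(−t/τ₁) = 0.27036, e^(−t/τ₂) = 0.0042561.
C₂ = 4.54·[1 − (22.248·0.27036 − 5.3302·0.0042561)/(16.918)] = 4.54·0.64579 = 2.9319 mol/L.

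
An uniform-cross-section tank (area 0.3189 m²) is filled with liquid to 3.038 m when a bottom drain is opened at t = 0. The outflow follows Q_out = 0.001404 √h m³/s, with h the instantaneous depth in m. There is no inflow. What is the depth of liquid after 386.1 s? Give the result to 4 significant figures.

Accumulation of liquid (constant cross-section A): A dh/dt = −0.001404 √h.
Separate and integrate: 2(√h − √h₀) = −(0.001404/A) t.
√h = √3.038 − 0.001404·386.1/(2·0.3189) = 1.74299 − 0.849929 = 0.893057.
h = 0.893057² = 0.797552 m.

0.7976 m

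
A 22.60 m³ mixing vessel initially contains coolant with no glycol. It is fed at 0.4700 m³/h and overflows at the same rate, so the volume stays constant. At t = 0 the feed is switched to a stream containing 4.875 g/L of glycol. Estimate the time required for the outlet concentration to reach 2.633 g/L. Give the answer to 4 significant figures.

Accumulation = in − out for the solute gives V dC/dt = Q(C_in − C), so τ = V/Q = 48.0851 h.
C(t) = C_in + (C₀ − C_in) e^(−t/τ). Set C = 2.633 and solve for t:
e^(−t/τ) = (C − C_in)/(C₀ − C_in) = (2.633 − 4.875)/(0 − 4.875) = 0.459897
t = −τ ln(…) = 48.0851 × 0.776752 = 37.3502 h.

37.35 h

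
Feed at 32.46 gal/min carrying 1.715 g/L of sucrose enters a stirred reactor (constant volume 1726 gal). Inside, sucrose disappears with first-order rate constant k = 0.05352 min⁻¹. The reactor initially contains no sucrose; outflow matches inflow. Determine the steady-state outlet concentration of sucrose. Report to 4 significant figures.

V dC/dt = Q(C_in − C) − k V C.
At steady state: 0 = Q C_in − (Q + kV) C_ss, so C_ss = Q C_in/(Q + kV).
C_ss = 32.46·1.715/(32.46 + 0.05352·1726) = 55.6689/124.836 = 0.445938 g/L.

0.4459 g/L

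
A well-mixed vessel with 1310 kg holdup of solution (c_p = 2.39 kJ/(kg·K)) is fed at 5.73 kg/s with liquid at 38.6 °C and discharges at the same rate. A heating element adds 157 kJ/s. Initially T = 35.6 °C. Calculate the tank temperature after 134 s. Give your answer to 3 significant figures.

Heat balance on the well-mixed liquid: M c_p dT/dt = ṁ c_p (T_in − T) + 157.
Rearrange: dT/dt = (T_ss − T)/τ with τ = M/ṁ = 228.62 s and T_ss = T_in + Q̇/(ṁ c_p) = 50.064 °C.
Solution: T(t) = T_ss + (T₀ − T_ss) e^(−t/τ).
T(134) = 50.064 + (-14.464)·e^(−134/228.62) = 50.064 + (-14.464)·0.55648 = 42.015 °C.

42.0 °C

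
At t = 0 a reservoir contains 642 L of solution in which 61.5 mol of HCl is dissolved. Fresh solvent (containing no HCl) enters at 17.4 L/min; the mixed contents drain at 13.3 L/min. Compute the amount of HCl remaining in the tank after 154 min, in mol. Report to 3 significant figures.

Total volume: dV/dt = Q_in − Q_out = 4.1000 L/min, so V(t) = 642 + 4.1000 t and V(154) = 1273.4 L.
Species balance (pure solvent in): dm/dt = −Q_out · m/V(t).
Separate: dm/m = −Q_out dt/V(t) ⇒ ln(m/m₀) = −(Q_out/(Q_in−Q_out)) ln(V/V₀).
m = m₀ (V₀/V)^(Q_out/(Q_in−Q_out)) = 61.5 × (642/1273.4)^(3.2439) = 6.6687 mol.

6.67 mol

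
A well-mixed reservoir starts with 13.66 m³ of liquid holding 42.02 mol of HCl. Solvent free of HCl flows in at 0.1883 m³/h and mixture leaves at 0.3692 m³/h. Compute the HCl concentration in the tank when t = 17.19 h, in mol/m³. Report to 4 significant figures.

2.351 mol/m³

Total volume: dV/dt = Q_in − Q_out = -0.180900 m³/h, so V(t) = 13.66 − 0.180900 t and V(17.19) = 10.5503 m³.
Species balance (pure solvent in): dm/dt = −Q_out · m/V(t).
dm/m = −Q_out dt/(V₀ − 0.180900 t); integrating gives ln(m/m₀) = −(Q_out/(Q_in−Q_out)) ln(V/V₀).
m = m₀ (V₀/V)^(Q_out/(Q_in−Q_out)) = 42.02 × (13.66/10.5503)^(-2.04091) = 24.8026 mol.
C = m/V = 24.8026/10.5503 = 2.35089 mol/m³.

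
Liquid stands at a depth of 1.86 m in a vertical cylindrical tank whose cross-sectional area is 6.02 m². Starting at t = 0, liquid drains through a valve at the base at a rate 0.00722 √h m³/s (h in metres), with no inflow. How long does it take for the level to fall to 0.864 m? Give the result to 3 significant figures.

724 s

Unsteady balance on liquid volume: A dh/dt = −0.00722 √h.
∫ h^(−1/2) dh = −(0.00722/A) ∫ dt, giving 2√h = 2√h₀ − (0.00722/A) t.
t = 2A(√h₀ − √h)/0.00722 = 2·6.02·(√1.86 − √0.864)/0.00722
  = 12.040 × (1.3638 − 0.92952) / 0.00722 = 724.24 s.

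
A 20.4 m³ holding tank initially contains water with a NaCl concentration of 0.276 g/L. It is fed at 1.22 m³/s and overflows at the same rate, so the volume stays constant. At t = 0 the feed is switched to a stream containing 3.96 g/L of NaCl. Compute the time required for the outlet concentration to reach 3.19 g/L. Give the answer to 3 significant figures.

Mass balance on the solute (V constant): V dC/dt = Q(C_in − C), so τ = V/Q = 16.721 s.
C(t) = C_in + (C₀ − C_in) e^(−t/τ). Set C = 3.19 and solve for t:
e^(−t/τ) = (C − C_in)/(C₀ − C_in) = (3.19 − 3.96)/(0.276 − 3.96) = 0.20901
t = −τ ln(…) = 16.721 × 1.5654 = 26.175 s.

26.2 s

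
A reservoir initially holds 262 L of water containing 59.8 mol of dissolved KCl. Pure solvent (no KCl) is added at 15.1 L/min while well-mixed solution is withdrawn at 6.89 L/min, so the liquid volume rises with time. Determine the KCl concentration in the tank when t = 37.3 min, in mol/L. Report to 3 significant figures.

Let m(t) be the amount of KCl. Volume: V(t) = V₀ + (Q_in − Q_out) t = 262 + 8.2100 t; V(37.3) = 568.23 L.
Species balance (pure solvent in): dm/dt = −Q_out · m/V(t).
dm/m = −Q_out dt/(V₀ + 8.2100 t); integrating gives ln(m/m₀) = −(Q_out/(Q_in−Q_out)) ln(V/V₀).
m = m₀ (V₀/V)^(Q_out/(Q_in−Q_out)) = 59.8 × (262/568.23)^(0.83922) = 31.227 mol.
C = m/V = 31.227/568.23 = 0.054955 mol/L.

0.0550 mol/L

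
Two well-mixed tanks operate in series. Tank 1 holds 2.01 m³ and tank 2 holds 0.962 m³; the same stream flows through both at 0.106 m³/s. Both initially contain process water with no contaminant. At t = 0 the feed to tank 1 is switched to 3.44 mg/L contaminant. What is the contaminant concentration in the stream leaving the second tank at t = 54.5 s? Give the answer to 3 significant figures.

Each tank obeys Vᵢ dCᵢ/dt = Q(Cᵢ₋₁ − Cᵢ), so τᵢ = Vᵢ/Q.
τ₁ = 2.01/0.106 = 18.962 s; τ₂ = 0.962/0.106 = 9.0755 s.
Solving the cascade with C₁(0)=C₂(0)=0 gives C₂(t) = C_in[1 − (τ₁ e^(−t/τ₁) − τ₂ e^(−t/τ₂))/(τ₁ − τ₂)].
At t = 54.5: e^(−t/τ₁) = 0.056465, e^(−t/τ₂) = 0.0024659.
C₂ = 3.44·[1 − (18.962·0.056465 − 9.0755·0.0024659)/(9.8868)] = 3.44·0.89397 = 3.0752 mg/L.

3.08 mg/L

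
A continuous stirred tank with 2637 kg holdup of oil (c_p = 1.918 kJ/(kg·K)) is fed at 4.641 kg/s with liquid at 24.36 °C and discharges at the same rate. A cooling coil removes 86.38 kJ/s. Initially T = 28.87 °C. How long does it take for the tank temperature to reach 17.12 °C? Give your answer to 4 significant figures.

995.7 s

M c_p dT/dt = ṁ c_p (T_in − T) − Q̇.
τ = M/ṁ = 568.197 s; T_ss = T_in − Q̇/(ṁ c_p) = 14.6559 °C.
T(t) = T_ss + (T₀ − T_ss) e^(−t/τ). Set T = 17.12:
e^(−t/τ) = (17.12 − 14.6559)/(28.87 − 14.6559) = 0.173353
t = −568.197 · ln(0.173353) = 995.722 s.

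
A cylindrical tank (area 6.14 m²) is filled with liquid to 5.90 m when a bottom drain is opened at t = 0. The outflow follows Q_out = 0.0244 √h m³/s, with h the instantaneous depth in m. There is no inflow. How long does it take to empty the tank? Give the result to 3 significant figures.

1220 s

A dh/dt = −Q_out = −0.0244 √h.
∫ h^(−1/2) dh = −(0.0244/A) ∫ dt, giving 2√h = 2√h₀ − (0.0244/A) t.
Set h = 0: 2√h₀ = (0.0244/A) t_empty ⇒ t_empty = 2A√h₀/0.0244.
t_empty = 2·6.14·√5.90/0.0244 = 12.280·2.4290/0.0244 = 1222.5 s.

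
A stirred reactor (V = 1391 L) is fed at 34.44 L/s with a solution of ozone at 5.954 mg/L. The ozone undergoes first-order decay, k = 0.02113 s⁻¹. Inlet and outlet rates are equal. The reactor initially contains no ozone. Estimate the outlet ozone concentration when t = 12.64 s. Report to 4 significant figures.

1.414 mg/L

Species balance: V dC/dt = Q C_in − Q C − k V C.
This is linear with rate a = Q/V + k = 0.0458892 s⁻¹.
C_ss = Q C_in/(Q + kV) = 3.21244 mg/L; C(t) = C_ss + (C₀ − C_ss) e^(−a t).
C(12.64) = 3.21244 + (-3.21244)·e^(−0.0458892·12.64) = 3.21244 + (-3.21244)·0.559876 = 1.41387 mg/L.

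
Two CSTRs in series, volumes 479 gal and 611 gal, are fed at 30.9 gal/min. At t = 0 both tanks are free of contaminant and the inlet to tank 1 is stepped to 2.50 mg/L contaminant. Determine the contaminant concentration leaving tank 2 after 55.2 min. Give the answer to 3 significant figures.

Time constants: τᵢ = Vᵢ/Q for each well-mixed tank.
τ₁ = 479/30.9 = 15.502 min; τ₂ = 611/30.9 = 19.773 min.
Tank 1: C₁ = C_in(1 − e^(−t/τ₁)). Tank 2 (τ₁ ≠ τ₂): C₂ = C_in[1 − (τ₁ e^(−t/τ₁) − τ₂ e^(−t/τ₂))/(τ₁ − τ₂)].
At t = 55.2: e^(−t/τ₁) = 0.028413, e^(−t/τ₂) = 0.061322.
C₂ = 2.50·[1 − (15.502·0.028413 − 19.773·0.061322)/(-4.2718)] = 2.50·0.81926 = 2.0481 mg/L.

2.05 mg/L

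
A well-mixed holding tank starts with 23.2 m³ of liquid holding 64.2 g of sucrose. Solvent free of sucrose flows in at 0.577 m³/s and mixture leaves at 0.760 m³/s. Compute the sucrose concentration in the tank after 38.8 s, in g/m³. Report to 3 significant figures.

0.874 g/m³

Total volume: dV/dt = Q_in − Q_out = -0.18300 m³/s, so V(t) = 23.2 − 0.18300 t and V(38.8) = 16.100 m³.
Species balance (pure solvent in): dm/dt = −Q_out · m/V(t).
dm/m = −Q_out dt/(V₀ − 0.18300 t); integrating gives ln(m/m₀) = −(Q_out/(Q_in−Q_out)) ln(V/V₀).
m = m₀ (V₀/V)^(Q_out/(Q_in−Q_out)) = 64.2 × (23.2/16.100)^(-4.1530) = 14.079 g.
C = m/V = 14.079/16.100 = 0.87448 g/m³.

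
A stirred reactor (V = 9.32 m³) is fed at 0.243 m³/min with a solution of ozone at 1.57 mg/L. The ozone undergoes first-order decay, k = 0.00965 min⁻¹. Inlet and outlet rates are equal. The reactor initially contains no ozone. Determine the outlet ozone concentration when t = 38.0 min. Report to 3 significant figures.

0.851 mg/L

Species balance: V dC/dt = Q C_in − Q C − k V C.
This is linear with rate a = Q/V + k = 0.035723 min⁻¹.
C_ss = Q C_in/(Q + kV) = 1.1459 mg/L; C(t) = C_ss + (C₀ − C_ss) e^(−a t).
C(38.0) = 1.1459 + (-1.1459)·e^(−0.035723·38.0) = 1.1459 + (-1.1459)·0.25731 = 0.85104 mg/L.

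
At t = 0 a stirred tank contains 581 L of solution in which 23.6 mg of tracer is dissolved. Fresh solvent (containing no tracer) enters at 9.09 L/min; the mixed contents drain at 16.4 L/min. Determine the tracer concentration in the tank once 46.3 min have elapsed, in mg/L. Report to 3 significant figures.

0.0137 mg/L

Let m(t) be the amount of tracer. Volume: V(t) = V₀ + (Q_in − Q_out) t = 581 − 7.3100 t; V(46.3) = 242.55 L.
Species balance (pure solvent in): dm/dt = −Q_out · m/V(t).
Separate: dm/m = −Q_out dt/V(t) ⇒ ln(m/m₀) = −(Q_out/(Q_in−Q_out)) ln(V/V₀).
m = m₀ (V₀/V)^(Q_out/(Q_in−Q_out)) = 23.6 × (581/242.55)^(-2.2435) = 3.3248 mg.
C = m/V = 3.3248/242.55 = 0.013708 mg/L.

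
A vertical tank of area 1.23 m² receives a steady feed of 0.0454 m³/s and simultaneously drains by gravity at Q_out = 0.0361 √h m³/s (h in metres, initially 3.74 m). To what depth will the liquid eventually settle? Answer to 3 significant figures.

Level balance: A dh/dt = 0.0454 − 0.0361 √h. Setting dh/dt = 0:
Q_in = 0.0361 √h_ss ⇒ √h_ss = 0.0454/0.0361 = 1.2576.
h_ss = 1.2576² = 1.5816 m. (Since h₀ = 3.74 m > h_ss, the level will fall toward this value.)

1.58 m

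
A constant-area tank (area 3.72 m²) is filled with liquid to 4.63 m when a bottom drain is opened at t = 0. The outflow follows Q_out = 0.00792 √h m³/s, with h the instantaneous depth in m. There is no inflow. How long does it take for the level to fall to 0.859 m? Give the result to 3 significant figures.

A dh/dt = −Q_out = −0.00792 √h.
∫ h^(−1/2) dh = −(0.00792/A) ∫ dt, giving 2√h = 2√h₀ − (0.00792/A) t.
t = 2A(√h₀ − √h)/0.00792 = 2·3.72·(√4.63 − √0.859)/0.00792
  = 7.4400 × (2.1517 − 0.92682) / 0.00792 = 1150.7 s.

1150 s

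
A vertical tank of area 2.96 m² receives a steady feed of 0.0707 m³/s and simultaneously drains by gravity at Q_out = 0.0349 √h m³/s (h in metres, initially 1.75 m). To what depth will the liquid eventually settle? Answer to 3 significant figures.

A dh/dt = Q_in − 0.0349 √h. Steady state requires inflow = outflow:
Q_in = 0.0349 √h_ss ⇒ √h_ss = 0.0707/0.0349 = 2.0258.
h_ss = 2.0258² = 4.1038 m. (Since h₀ = 1.75 m < h_ss, the level will rise toward this value.)

4.10 m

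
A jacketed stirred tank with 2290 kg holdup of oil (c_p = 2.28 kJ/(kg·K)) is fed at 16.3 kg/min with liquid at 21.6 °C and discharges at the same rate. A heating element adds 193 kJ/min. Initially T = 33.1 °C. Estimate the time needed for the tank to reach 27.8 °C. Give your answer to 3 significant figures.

M c_p dT/dt = ṁ c_p (T_in − T) + Q̇.
τ = M/ṁ = 140.49 min; T_ss = T_in + Q̇/(ṁ c_p) = 26.793 °C.
T(t) = T_ss + (T₀ − T_ss) e^(−t/τ). Set T = 27.8:
e^(−t/τ) = (27.8 − 26.793)/(33.1 − 26.793) = 0.15964
t = −140.49 · ln(0.15964) = 257.78 min.

258 min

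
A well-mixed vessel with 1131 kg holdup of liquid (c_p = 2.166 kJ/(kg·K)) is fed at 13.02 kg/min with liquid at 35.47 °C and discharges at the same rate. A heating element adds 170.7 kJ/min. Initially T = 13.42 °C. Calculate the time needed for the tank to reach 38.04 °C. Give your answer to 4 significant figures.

Unsteady energy balance on the tank contents: M c_p dT/dt = ṁ c_p (T_in − T) + 170.7.
τ = M/ṁ = 86.8664 min; T_ss = T_in + Q̇/(ṁ c_p) = 41.5229 °C.
T(t) = T_ss + (T₀ − T_ss) e^(−t/τ). Set T = 38.04:
e^(−t/τ) = (38.04 − 41.5229)/(13.42 − 41.5229) = 0.123934
t = −86.8664 · ln(0.123934) = 181.377 min.

181.4 min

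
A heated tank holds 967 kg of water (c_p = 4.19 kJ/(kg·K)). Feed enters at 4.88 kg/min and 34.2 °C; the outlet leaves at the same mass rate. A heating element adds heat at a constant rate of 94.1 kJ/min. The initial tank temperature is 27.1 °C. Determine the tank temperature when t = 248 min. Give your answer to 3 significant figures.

Heat balance on the well-mixed liquid: M c_p dT/dt = ṁ c_p (T_in − T) + 94.1.
Rearrange: dT/dt = (T_ss − T)/τ with τ = M/ṁ = 198.16 min and T_ss = T_in + Q̇/(ṁ c_p) = 38.802 °C.
Integrating: T(t) = T_ss + (T₀ − T_ss) e^(−t/τ).
T(248) = 38.802 + (-11.702)·e^(−248/198.16) = 38.802 + (-11.702)·0.28606 = 35.455 °C.

35.5 °C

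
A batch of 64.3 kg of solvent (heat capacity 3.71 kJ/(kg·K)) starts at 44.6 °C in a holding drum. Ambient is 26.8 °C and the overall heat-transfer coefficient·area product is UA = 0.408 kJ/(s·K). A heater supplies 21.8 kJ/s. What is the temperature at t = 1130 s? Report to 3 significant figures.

Unsteady energy balance on the tank contents: M c_p dT/dt = −UA(T − T_amb) + Q̇.
dT/dt = (T_ss − T)/τ with T_ss = T_amb + Q̇/UA = 26.8 + 21.8/0.408 = 80.231 °C, τ = M c_p/UA = 64.3·3.71/0.408 = 584.69 s.
This is linear first-order; T(t) = T_ss + (T₀ − T_ss) e^(−t/τ).
T(1130) = 80.231 + (-35.631)·0.14476 = 75.073 °C.

75.1 °C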